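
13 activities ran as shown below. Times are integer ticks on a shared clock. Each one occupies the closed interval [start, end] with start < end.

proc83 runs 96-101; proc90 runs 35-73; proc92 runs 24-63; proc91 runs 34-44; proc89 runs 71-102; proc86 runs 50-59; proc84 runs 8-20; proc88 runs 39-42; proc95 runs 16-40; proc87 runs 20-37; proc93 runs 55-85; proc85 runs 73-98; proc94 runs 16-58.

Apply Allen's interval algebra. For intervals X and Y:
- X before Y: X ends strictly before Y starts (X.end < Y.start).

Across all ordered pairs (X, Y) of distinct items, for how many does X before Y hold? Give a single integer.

Checking all 156 ordered pairs for relation 'before'; matching pairs in alphabetical order:
(proc84, proc83): proc84 before proc83 ✓
(proc84, proc85): proc84 before proc85 ✓
(proc84, proc86): proc84 before proc86 ✓
(proc84, proc88): proc84 before proc88 ✓
(proc84, proc89): proc84 before proc89 ✓
(proc84, proc90): proc84 before proc90 ✓
(proc84, proc91): proc84 before proc91 ✓
(proc84, proc92): proc84 before proc92 ✓
(proc84, proc93): proc84 before proc93 ✓
(proc86, proc83): proc86 before proc83 ✓
(proc86, proc85): proc86 before proc85 ✓
(proc86, proc89): proc86 before proc89 ✓
(proc87, proc83): proc87 before proc83 ✓
(proc87, proc85): proc87 before proc85 ✓
(proc87, proc86): proc87 before proc86 ✓
(proc87, proc88): proc87 before proc88 ✓
(proc87, proc89): proc87 before proc89 ✓
(proc87, proc93): proc87 before proc93 ✓
(proc88, proc83): proc88 before proc83 ✓
(proc88, proc85): proc88 before proc85 ✓
(proc88, proc86): proc88 before proc86 ✓
(proc88, proc89): proc88 before proc89 ✓
(proc88, proc93): proc88 before proc93 ✓
(proc90, proc83): proc90 before proc83 ✓
... plus 17 further pairs not listed.
Count: 41.

41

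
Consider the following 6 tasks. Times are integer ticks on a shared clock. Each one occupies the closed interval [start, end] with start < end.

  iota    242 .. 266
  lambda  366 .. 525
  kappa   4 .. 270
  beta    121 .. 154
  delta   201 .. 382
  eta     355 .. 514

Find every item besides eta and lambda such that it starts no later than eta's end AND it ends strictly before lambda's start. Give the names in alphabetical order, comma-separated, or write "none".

Conditions: its start is no later than eta's end (X.start <= 514) AND its end is strictly before lambda's start (X.end < 366).
beta: start 121 <= 514? ✓; end 154 < 366? ✓ → yes.
delta: start 201 <= 514? ✓; end 382 < 366? ✗ → no.
iota: start 242 <= 514? ✓; end 266 < 366? ✓ → yes.
kappa: start 4 <= 514? ✓; end 270 < 366? ✓ → yes.
Result: beta, iota, kappa.

beta, iota, kappa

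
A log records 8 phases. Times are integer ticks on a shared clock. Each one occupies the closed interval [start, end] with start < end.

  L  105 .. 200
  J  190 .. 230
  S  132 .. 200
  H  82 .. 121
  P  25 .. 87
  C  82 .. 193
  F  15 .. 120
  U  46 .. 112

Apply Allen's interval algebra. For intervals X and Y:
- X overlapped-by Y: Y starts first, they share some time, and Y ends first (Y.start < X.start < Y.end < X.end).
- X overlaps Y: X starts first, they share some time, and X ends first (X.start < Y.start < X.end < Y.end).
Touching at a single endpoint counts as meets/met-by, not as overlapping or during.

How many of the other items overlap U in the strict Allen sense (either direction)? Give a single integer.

Target U = [46, 112].
C [82, 193] → overlapped-by → counts.
F [15, 120] → contains → no.
H [82, 121] → overlapped-by → counts.
J [190, 230] → after → no.
L [105, 200] → overlapped-by → counts.
P [25, 87] → overlaps → counts.
S [132, 200] → after → no.
Total: 4.

4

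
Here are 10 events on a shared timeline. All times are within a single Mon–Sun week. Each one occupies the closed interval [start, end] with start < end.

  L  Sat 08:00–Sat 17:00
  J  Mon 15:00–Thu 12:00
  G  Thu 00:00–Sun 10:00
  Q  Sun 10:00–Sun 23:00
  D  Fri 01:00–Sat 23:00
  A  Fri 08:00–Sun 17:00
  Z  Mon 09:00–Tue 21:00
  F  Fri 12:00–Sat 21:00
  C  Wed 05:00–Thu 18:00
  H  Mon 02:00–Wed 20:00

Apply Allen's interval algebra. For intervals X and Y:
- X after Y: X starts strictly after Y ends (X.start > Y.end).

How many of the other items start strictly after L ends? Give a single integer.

Target L = [Sat 08:00, Sat 17:00].
A [Fri 08:00, Sun 17:00] → contains → no.
C [Wed 05:00, Thu 18:00] → before → no.
D [Fri 01:00, Sat 23:00] → contains → no.
F [Fri 12:00, Sat 21:00] → contains → no.
G [Thu 00:00, Sun 10:00] → contains → no.
H [Mon 02:00, Wed 20:00] → before → no.
J [Mon 15:00, Thu 12:00] → before → no.
Q [Sun 10:00, Sun 23:00] → after → counts.
Z [Mon 09:00, Tue 21:00] → before → no.
Total: 1.

1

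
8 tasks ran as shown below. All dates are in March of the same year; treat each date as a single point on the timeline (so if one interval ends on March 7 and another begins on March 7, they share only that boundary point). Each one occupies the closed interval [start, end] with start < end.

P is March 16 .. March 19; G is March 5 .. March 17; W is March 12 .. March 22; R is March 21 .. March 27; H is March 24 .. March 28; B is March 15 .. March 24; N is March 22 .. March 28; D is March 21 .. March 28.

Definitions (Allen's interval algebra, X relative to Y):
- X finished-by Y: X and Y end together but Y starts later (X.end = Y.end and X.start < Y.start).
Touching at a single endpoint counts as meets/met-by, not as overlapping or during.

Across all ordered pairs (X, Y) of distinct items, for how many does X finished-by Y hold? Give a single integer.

3

Checking all 56 ordered pairs for relation 'finished-by'; matching pairs in alphabetical order:
(D, H): D finished-by H ✓
(D, N): D finished-by N ✓
(N, H): N finished-by H ✓
Count: 3.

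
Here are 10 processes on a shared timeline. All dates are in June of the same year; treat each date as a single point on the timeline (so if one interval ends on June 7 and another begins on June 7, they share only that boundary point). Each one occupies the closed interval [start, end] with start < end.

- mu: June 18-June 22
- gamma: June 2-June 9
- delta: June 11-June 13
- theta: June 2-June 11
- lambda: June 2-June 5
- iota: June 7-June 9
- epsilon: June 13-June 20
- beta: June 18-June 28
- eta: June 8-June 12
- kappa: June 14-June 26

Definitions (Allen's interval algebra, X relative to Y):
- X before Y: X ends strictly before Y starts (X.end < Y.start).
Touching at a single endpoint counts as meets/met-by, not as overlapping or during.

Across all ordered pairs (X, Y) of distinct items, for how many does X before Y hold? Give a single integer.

Checking all 90 ordered pairs for relation 'before'; matching pairs in alphabetical order:
(delta, beta): delta before beta ✓
(delta, kappa): delta before kappa ✓
(delta, mu): delta before mu ✓
(eta, beta): eta before beta ✓
(eta, epsilon): eta before epsilon ✓
(eta, kappa): eta before kappa ✓
(eta, mu): eta before mu ✓
(gamma, beta): gamma before beta ✓
(gamma, delta): gamma before delta ✓
(gamma, epsilon): gamma before epsilon ✓
(gamma, kappa): gamma before kappa ✓
(gamma, mu): gamma before mu ✓
(iota, beta): iota before beta ✓
(iota, delta): iota before delta ✓
(iota, epsilon): iota before epsilon ✓
(iota, kappa): iota before kappa ✓
(iota, mu): iota before mu ✓
(lambda, beta): lambda before beta ✓
(lambda, delta): lambda before delta ✓
(lambda, epsilon): lambda before epsilon ✓
(lambda, eta): lambda before eta ✓
(lambda, iota): lambda before iota ✓
(lambda, kappa): lambda before kappa ✓
(lambda, mu): lambda before mu ✓
... plus 4 further pairs not listed.
Count: 28.

28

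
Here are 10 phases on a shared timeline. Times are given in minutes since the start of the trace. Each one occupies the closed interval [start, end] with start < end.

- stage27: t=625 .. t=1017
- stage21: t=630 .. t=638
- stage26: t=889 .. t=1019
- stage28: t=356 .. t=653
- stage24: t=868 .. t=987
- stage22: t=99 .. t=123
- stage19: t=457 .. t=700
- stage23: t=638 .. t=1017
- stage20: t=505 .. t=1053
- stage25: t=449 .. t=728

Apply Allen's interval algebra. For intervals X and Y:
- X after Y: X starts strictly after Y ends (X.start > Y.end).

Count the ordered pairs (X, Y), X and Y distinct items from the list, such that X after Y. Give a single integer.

17

Checking all 90 ordered pairs for relation 'after'; matching pairs in alphabetical order:
(stage19, stage22): stage19 after stage22 ✓
(stage20, stage22): stage20 after stage22 ✓
(stage21, stage22): stage21 after stage22 ✓
(stage23, stage22): stage23 after stage22 ✓
(stage24, stage19): stage24 after stage19 ✓
(stage24, stage21): stage24 after stage21 ✓
(stage24, stage22): stage24 after stage22 ✓
(stage24, stage25): stage24 after stage25 ✓
(stage24, stage28): stage24 after stage28 ✓
(stage25, stage22): stage25 after stage22 ✓
(stage26, stage19): stage26 after stage19 ✓
(stage26, stage21): stage26 after stage21 ✓
(stage26, stage22): stage26 after stage22 ✓
(stage26, stage25): stage26 after stage25 ✓
(stage26, stage28): stage26 after stage28 ✓
(stage27, stage22): stage27 after stage22 ✓
(stage28, stage22): stage28 after stage22 ✓
Count: 17.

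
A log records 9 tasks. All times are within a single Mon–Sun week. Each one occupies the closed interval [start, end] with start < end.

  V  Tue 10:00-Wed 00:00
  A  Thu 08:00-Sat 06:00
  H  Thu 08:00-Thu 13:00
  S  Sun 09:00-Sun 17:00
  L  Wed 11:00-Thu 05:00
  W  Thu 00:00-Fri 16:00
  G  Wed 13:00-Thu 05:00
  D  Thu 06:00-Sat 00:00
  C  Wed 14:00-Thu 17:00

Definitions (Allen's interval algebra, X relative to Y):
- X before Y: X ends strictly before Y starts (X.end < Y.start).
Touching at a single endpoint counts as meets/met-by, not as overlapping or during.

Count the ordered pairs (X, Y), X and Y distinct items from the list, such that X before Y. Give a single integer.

21

Checking all 72 ordered pairs for relation 'before'; matching pairs in alphabetical order:
(A, S): A before S ✓
(C, S): C before S ✓
(D, S): D before S ✓
(G, A): G before A ✓
(G, D): G before D ✓
(G, H): G before H ✓
(G, S): G before S ✓
(H, S): H before S ✓
(L, A): L before A ✓
(L, D): L before D ✓
(L, H): L before H ✓
(L, S): L before S ✓
(V, A): V before A ✓
(V, C): V before C ✓
(V, D): V before D ✓
(V, G): V before G ✓
(V, H): V before H ✓
(V, L): V before L ✓
(V, S): V before S ✓
(V, W): V before W ✓
(W, S): W before S ✓
Count: 21.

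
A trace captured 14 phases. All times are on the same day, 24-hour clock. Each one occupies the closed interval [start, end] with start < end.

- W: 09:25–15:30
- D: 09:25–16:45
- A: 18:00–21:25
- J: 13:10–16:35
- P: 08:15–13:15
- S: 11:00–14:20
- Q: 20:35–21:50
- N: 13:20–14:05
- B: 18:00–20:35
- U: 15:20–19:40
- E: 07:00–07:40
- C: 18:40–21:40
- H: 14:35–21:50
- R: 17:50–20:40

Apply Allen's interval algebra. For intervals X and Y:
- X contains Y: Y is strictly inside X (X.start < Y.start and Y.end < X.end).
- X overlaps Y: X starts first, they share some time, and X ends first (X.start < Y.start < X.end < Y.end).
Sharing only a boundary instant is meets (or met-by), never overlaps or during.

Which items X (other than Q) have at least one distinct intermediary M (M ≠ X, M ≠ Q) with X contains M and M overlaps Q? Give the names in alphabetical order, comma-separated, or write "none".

Target Q = [20:35, 21:50].
Intermediaries M with M overlaps Q: A, C, R.
Via A — items with X contains A: H.
Via C — items with X contains C: H.
Via R — items with X contains R: H.
Union: H.

H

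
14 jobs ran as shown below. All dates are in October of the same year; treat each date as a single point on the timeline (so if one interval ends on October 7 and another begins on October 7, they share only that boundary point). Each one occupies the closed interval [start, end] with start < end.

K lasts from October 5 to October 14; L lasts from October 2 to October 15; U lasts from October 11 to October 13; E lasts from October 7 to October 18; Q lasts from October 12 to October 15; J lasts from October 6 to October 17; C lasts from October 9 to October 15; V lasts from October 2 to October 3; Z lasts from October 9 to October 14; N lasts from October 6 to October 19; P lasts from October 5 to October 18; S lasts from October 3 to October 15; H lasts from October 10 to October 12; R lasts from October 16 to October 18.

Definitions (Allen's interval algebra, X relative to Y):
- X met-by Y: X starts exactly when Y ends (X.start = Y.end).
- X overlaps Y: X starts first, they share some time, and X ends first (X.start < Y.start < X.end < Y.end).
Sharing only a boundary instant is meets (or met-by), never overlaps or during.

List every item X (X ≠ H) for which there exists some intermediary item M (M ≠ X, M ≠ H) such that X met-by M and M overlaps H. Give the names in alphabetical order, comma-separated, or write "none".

none

Target H = [October 10, October 12].
Intermediaries M with M overlaps H: none.
Union: none.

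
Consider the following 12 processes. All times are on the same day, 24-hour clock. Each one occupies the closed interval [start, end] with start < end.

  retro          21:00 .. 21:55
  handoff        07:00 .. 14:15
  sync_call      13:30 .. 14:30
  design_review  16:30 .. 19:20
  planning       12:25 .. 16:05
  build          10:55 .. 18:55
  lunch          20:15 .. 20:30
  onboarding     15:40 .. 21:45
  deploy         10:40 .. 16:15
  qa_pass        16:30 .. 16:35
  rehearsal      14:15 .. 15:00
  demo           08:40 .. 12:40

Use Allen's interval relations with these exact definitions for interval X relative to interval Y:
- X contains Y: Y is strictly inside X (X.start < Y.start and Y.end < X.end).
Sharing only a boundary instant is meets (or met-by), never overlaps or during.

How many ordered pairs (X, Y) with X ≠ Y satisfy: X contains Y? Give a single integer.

Checking all 132 ordered pairs for relation 'contains'; matching pairs in alphabetical order:
(build, planning): build contains planning ✓
(build, qa_pass): build contains qa_pass ✓
(build, rehearsal): build contains rehearsal ✓
(build, sync_call): build contains sync_call ✓
(deploy, planning): deploy contains planning ✓
(deploy, rehearsal): deploy contains rehearsal ✓
(deploy, sync_call): deploy contains sync_call ✓
(handoff, demo): handoff contains demo ✓
(onboarding, design_review): onboarding contains design_review ✓
(onboarding, lunch): onboarding contains lunch ✓
(onboarding, qa_pass): onboarding contains qa_pass ✓
(planning, rehearsal): planning contains rehearsal ✓
(planning, sync_call): planning contains sync_call ✓
Count: 13.

13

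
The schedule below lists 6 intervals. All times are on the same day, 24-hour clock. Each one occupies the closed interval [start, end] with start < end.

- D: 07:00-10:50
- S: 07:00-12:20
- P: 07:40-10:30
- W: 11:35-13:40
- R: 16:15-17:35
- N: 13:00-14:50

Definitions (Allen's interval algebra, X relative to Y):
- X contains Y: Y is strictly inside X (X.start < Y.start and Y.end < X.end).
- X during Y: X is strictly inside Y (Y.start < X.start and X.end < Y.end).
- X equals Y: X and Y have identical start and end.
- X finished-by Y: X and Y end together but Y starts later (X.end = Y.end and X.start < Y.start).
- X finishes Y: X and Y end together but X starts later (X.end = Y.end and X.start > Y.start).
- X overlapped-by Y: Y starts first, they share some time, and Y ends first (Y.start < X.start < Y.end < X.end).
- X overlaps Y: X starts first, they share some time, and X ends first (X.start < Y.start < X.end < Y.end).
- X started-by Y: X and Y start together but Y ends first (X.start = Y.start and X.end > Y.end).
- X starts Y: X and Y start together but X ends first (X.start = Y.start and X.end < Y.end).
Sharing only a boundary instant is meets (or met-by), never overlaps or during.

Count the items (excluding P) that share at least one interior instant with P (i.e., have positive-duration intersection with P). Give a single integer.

2

Target P = [07:40, 10:30].
D [07:00, 10:50] → contains → counts.
N [13:00, 14:50] → after → no.
R [16:15, 17:35] → after → no.
S [07:00, 12:20] → contains → counts.
W [11:35, 13:40] → after → no.
Total: 2.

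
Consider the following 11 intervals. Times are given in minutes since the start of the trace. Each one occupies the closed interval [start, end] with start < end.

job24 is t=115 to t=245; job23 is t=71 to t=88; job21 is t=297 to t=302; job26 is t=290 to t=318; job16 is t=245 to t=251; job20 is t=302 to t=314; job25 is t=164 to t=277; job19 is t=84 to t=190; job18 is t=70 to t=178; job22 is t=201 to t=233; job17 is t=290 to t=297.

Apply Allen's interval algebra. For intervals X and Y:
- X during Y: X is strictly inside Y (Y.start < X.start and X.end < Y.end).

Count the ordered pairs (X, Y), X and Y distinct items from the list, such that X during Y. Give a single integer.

6

Checking all 110 ordered pairs for relation 'during'; matching pairs in alphabetical order:
(job16, job25): job16 during job25 ✓
(job20, job26): job20 during job26 ✓
(job21, job26): job21 during job26 ✓
(job22, job24): job22 during job24 ✓
(job22, job25): job22 during job25 ✓
(job23, job18): job23 during job18 ✓
Count: 6.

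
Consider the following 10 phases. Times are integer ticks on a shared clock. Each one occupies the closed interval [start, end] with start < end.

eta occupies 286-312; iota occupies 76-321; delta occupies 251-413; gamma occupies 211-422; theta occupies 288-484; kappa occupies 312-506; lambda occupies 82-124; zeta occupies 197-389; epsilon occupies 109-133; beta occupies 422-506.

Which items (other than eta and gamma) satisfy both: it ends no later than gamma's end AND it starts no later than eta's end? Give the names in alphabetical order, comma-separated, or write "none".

delta, epsilon, iota, lambda, zeta

Conditions: its end is no later than gamma's end (X.end <= 422) AND its start is no later than eta's end (X.start <= 312).
beta: end 506 <= 422? ✗; start 422 <= 312? ✗ → no.
delta: end 413 <= 422? ✓; start 251 <= 312? ✓ → yes.
epsilon: end 133 <= 422? ✓; start 109 <= 312? ✓ → yes.
iota: end 321 <= 422? ✓; start 76 <= 312? ✓ → yes.
kappa: end 506 <= 422? ✗; start 312 <= 312? ✓ → no.
lambda: end 124 <= 422? ✓; start 82 <= 312? ✓ → yes.
theta: end 484 <= 422? ✗; start 288 <= 312? ✓ → no.
zeta: end 389 <= 422? ✓; start 197 <= 312? ✓ → yes.
Result: delta, epsilon, iota, lambda, zeta.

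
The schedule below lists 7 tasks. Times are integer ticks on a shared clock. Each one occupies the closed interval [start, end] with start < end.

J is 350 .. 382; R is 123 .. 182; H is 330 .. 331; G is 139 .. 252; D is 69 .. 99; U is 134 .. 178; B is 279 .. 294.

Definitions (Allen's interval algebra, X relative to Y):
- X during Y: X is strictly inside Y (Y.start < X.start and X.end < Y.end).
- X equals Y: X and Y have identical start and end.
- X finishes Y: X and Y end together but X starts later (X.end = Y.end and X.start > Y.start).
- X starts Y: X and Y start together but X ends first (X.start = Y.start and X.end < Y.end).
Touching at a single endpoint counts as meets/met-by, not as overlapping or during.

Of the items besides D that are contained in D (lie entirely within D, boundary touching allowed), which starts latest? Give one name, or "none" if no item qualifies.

none

Target D = [69, 99].
B [279, 294] → after → excluded.
G [139, 252] → after → excluded.
H [330, 331] → after → excluded.
J [350, 382] → after → excluded.
R [123, 182] → after → excluded.
U [134, 178] → after → excluded.
No candidates → none.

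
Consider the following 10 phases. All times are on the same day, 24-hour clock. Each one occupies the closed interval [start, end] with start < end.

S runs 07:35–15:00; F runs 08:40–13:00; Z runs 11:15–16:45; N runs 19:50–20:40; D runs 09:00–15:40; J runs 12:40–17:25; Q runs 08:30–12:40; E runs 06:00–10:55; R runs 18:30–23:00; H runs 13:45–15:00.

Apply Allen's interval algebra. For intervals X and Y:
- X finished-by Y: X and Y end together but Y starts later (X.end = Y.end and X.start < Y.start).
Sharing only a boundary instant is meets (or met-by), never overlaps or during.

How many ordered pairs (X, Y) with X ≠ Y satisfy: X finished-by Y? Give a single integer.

Checking all 90 ordered pairs for relation 'finished-by'; matching pairs in alphabetical order:
(S, H): S finished-by H ✓
Count: 1.

1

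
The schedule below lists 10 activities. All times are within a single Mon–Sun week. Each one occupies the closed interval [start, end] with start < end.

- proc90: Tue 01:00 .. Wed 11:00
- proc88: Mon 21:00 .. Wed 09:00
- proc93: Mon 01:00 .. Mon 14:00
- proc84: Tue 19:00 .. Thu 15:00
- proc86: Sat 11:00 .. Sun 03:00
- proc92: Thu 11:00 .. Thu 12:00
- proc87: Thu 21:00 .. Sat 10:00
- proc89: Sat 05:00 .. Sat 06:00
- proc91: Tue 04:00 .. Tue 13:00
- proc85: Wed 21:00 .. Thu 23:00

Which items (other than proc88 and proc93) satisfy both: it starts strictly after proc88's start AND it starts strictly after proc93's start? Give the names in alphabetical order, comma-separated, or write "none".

Conditions: its start is strictly after proc88's start (X.start > Mon 21:00) AND its start is strictly after proc93's start (X.start > Mon 01:00).
proc84: start Tue 19:00 > Mon 21:00? ✓; start Tue 19:00 > Mon 01:00? ✓ → yes.
proc85: start Wed 21:00 > Mon 21:00? ✓; start Wed 21:00 > Mon 01:00? ✓ → yes.
proc86: start Sat 11:00 > Mon 21:00? ✓; start Sat 11:00 > Mon 01:00? ✓ → yes.
proc87: start Thu 21:00 > Mon 21:00? ✓; start Thu 21:00 > Mon 01:00? ✓ → yes.
proc89: start Sat 05:00 > Mon 21:00? ✓; start Sat 05:00 > Mon 01:00? ✓ → yes.
proc90: start Tue 01:00 > Mon 21:00? ✓; start Tue 01:00 > Mon 01:00? ✓ → yes.
proc91: start Tue 04:00 > Mon 21:00? ✓; start Tue 04:00 > Mon 01:00? ✓ → yes.
proc92: start Thu 11:00 > Mon 21:00? ✓; start Thu 11:00 > Mon 01:00? ✓ → yes.
Result: proc84, proc85, proc86, proc87, proc89, proc90, proc91, proc92.

proc84, proc85, proc86, proc87, proc89, proc90, proc91, proc92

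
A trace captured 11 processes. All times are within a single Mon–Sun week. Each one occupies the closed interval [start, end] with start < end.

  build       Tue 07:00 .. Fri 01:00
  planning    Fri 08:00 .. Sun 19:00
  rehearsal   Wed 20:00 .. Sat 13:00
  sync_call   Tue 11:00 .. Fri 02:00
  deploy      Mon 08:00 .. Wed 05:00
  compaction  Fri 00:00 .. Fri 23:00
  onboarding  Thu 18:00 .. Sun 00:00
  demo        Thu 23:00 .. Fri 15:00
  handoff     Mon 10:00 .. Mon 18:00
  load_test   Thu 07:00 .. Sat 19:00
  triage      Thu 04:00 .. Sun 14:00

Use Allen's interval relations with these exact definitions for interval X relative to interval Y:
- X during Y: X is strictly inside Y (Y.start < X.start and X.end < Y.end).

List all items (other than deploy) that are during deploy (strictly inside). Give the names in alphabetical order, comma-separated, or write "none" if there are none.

Target deploy = [Mon 08:00, Wed 05:00].
build [Tue 07:00, Fri 01:00] → overlapped-by → no.
compaction [Fri 00:00, Fri 23:00] → after → no.
demo [Thu 23:00, Fri 15:00] → after → no.
handoff [Mon 10:00, Mon 18:00] → during → yes.
load_test [Thu 07:00, Sat 19:00] → after → no.
onboarding [Thu 18:00, Sun 00:00] → after → no.
planning [Fri 08:00, Sun 19:00] → after → no.
rehearsal [Wed 20:00, Sat 13:00] → after → no.
sync_call [Tue 11:00, Fri 02:00] → overlapped-by → no.
triage [Thu 04:00, Sun 14:00] → after → no.
Result: handoff.

handoff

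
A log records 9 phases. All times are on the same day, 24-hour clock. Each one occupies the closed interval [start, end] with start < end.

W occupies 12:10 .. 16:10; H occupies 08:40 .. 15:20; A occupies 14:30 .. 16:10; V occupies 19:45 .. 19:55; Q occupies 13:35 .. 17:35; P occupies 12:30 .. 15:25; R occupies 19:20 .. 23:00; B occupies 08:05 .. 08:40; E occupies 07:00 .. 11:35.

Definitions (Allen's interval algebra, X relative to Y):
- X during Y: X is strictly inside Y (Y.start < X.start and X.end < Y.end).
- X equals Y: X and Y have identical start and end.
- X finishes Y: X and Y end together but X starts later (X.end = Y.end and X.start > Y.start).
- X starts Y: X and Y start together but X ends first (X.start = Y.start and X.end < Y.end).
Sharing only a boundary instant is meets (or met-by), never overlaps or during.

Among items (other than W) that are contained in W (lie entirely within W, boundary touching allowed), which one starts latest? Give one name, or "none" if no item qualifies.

Target W = [12:10, 16:10].
A [14:30, 16:10] → finishes → candidate.
B [08:05, 08:40] → before → excluded.
E [07:00, 11:35] → before → excluded.
H [08:40, 15:20] → overlaps → excluded.
P [12:30, 15:25] → during → candidate.
Q [13:35, 17:35] → overlapped-by → excluded.
R [19:20, 23:00] → after → excluded.
V [19:45, 19:55] → after → excluded.
Among candidates, latest start is 14:30 → A.

A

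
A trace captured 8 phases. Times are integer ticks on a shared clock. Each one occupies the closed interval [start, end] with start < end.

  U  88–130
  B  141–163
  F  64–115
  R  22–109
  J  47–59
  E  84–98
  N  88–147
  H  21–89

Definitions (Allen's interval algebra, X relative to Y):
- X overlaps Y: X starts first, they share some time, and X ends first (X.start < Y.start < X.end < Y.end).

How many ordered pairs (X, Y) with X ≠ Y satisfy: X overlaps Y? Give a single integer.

13

Checking all 56 ordered pairs for relation 'overlaps'; matching pairs in alphabetical order:
(E, N): E overlaps N ✓
(E, U): E overlaps U ✓
(F, N): F overlaps N ✓
(F, U): F overlaps U ✓
(H, E): H overlaps E ✓
(H, F): H overlaps F ✓
(H, N): H overlaps N ✓
(H, R): H overlaps R ✓
(H, U): H overlaps U ✓
(N, B): N overlaps B ✓
(R, F): R overlaps F ✓
(R, N): R overlaps N ✓
(R, U): R overlaps U ✓
Count: 13.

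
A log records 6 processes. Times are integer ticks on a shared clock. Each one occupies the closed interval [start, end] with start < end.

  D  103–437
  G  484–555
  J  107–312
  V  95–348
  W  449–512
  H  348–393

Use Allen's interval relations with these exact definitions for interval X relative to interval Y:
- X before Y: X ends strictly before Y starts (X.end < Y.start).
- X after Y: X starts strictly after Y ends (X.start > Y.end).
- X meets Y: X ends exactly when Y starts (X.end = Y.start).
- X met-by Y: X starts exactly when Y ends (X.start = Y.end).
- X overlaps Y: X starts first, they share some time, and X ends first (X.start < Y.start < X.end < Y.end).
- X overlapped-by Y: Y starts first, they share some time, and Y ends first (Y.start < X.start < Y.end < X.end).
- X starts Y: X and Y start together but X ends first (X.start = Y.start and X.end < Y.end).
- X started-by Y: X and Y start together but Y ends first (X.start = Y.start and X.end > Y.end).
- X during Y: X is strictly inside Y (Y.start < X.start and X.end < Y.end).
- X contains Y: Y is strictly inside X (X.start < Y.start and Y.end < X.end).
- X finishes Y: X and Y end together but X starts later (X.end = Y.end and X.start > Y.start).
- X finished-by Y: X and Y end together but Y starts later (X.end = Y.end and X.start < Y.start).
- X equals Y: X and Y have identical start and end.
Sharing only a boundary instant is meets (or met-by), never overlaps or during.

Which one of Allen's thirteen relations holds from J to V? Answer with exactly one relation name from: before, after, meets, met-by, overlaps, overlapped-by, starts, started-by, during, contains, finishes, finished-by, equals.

during

J = [107, 312]; V = [95, 348].
Compare endpoints: J.start > V.start, J.start < V.end, J.end > V.start, J.end < V.end.
That pattern is 'during'.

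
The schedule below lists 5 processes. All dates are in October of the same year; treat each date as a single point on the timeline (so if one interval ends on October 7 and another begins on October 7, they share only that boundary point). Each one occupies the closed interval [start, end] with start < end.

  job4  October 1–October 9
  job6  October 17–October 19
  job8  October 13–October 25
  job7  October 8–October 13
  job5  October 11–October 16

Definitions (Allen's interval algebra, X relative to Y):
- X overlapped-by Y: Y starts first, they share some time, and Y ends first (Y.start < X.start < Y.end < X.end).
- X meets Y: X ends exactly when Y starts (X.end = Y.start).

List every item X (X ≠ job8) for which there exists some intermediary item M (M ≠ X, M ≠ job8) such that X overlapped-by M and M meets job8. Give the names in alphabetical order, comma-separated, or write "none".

job5

Target job8 = [October 13, October 25].
Intermediaries M with M meets job8: job7.
Via job7 — items with X overlapped-by job7: job5.
Union: job5.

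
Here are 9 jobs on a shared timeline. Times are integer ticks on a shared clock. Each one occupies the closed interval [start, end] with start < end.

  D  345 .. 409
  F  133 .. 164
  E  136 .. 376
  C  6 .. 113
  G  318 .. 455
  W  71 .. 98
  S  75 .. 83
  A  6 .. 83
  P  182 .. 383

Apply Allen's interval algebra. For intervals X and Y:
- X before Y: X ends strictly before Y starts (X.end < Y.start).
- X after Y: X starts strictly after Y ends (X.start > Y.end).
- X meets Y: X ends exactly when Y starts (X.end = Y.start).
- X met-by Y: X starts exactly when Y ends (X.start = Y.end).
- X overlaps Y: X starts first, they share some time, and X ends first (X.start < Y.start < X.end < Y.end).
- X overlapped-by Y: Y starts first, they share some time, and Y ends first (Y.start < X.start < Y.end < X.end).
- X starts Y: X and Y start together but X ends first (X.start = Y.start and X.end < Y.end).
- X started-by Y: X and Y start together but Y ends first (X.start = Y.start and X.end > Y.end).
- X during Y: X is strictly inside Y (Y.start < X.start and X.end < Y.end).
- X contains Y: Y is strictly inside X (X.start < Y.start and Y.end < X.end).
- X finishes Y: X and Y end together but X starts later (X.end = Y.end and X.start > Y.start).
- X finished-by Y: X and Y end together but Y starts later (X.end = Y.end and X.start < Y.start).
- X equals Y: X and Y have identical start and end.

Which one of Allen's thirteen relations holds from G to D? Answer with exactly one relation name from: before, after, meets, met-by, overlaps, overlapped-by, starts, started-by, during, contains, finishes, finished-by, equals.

G = [318, 455]; D = [345, 409].
Compare endpoints: G.start < D.start, G.start < D.end, G.end > D.start, G.end > D.end.
That pattern is 'contains'.

contains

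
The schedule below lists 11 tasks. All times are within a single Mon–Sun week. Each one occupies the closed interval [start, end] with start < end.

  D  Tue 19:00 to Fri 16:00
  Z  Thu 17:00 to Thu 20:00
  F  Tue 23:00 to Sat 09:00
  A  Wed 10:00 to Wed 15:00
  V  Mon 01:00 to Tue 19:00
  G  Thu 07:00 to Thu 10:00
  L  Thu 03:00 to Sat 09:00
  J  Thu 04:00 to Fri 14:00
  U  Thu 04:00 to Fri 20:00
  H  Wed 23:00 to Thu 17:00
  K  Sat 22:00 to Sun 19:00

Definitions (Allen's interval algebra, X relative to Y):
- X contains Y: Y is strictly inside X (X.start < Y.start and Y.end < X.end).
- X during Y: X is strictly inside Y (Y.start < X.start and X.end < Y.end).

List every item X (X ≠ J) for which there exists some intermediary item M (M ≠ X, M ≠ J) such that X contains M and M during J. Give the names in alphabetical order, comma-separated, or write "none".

D, F, H, L, U

Target J = [Thu 04:00, Fri 14:00].
Intermediaries M with M during J: G, Z.
Via G — items with X contains G: D, F, H, L, U.
Via Z — items with X contains Z: D, F, L, U.
Union: D, F, H, L, U.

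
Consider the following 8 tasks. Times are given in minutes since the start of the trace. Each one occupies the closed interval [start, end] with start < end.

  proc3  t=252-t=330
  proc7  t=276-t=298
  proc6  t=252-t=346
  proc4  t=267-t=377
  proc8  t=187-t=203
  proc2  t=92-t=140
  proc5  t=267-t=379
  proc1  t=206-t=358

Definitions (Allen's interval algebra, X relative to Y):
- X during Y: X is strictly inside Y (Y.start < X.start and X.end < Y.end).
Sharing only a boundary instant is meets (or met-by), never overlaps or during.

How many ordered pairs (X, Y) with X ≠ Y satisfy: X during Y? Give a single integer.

7

Checking all 56 ordered pairs for relation 'during'; matching pairs in alphabetical order:
(proc3, proc1): proc3 during proc1 ✓
(proc6, proc1): proc6 during proc1 ✓
(proc7, proc1): proc7 during proc1 ✓
(proc7, proc3): proc7 during proc3 ✓
(proc7, proc4): proc7 during proc4 ✓
(proc7, proc5): proc7 during proc5 ✓
(proc7, proc6): proc7 during proc6 ✓
Count: 7.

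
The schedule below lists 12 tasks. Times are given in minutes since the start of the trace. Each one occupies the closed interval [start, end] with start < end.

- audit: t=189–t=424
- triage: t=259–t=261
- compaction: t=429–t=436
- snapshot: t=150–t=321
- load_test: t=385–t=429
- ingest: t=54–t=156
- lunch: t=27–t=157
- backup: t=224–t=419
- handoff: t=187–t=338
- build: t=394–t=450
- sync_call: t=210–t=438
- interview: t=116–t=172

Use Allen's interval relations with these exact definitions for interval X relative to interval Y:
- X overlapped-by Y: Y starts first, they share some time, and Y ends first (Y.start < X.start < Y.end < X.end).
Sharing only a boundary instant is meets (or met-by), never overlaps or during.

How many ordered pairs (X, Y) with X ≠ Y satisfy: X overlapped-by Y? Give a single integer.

19

Checking all 132 ordered pairs for relation 'overlapped-by'; matching pairs in alphabetical order:
(audit, handoff): audit overlapped-by handoff ✓
(audit, snapshot): audit overlapped-by snapshot ✓
(backup, handoff): backup overlapped-by handoff ✓
(backup, snapshot): backup overlapped-by snapshot ✓
(build, audit): build overlapped-by audit ✓
(build, backup): build overlapped-by backup ✓
(build, load_test): build overlapped-by load_test ✓
(build, sync_call): build overlapped-by sync_call ✓
(handoff, snapshot): handoff overlapped-by snapshot ✓
(interview, ingest): interview overlapped-by ingest ✓
(interview, lunch): interview overlapped-by lunch ✓
(load_test, audit): load_test overlapped-by audit ✓
(load_test, backup): load_test overlapped-by backup ✓
(snapshot, ingest): snapshot overlapped-by ingest ✓
(snapshot, interview): snapshot overlapped-by interview ✓
(snapshot, lunch): snapshot overlapped-by lunch ✓
(sync_call, audit): sync_call overlapped-by audit ✓
(sync_call, handoff): sync_call overlapped-by handoff ✓
(sync_call, snapshot): sync_call overlapped-by snapshot ✓
Count: 19.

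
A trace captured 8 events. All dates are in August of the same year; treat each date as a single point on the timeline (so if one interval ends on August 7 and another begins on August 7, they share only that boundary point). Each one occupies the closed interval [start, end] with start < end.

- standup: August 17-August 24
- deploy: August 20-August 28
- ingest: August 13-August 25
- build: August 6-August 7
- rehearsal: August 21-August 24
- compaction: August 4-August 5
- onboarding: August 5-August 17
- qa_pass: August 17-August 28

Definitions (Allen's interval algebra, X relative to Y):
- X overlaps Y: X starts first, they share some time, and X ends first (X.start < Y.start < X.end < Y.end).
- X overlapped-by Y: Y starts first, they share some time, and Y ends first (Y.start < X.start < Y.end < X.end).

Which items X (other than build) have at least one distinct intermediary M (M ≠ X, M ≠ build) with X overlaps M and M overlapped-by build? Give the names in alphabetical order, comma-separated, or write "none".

none

Target build = [August 6, August 7].
Intermediaries M with M overlapped-by build: none.
Union: none.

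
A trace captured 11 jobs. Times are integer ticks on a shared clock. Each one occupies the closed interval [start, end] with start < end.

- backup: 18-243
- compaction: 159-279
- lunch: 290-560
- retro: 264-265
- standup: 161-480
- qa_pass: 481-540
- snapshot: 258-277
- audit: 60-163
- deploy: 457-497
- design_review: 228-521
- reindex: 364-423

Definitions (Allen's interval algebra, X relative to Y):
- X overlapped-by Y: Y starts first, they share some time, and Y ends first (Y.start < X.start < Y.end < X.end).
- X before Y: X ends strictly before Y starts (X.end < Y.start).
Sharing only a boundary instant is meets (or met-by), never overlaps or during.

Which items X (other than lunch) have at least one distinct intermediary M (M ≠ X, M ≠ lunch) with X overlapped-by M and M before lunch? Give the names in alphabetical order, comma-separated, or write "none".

compaction, design_review, standup

Target lunch = [290, 560].
Intermediaries M with M before lunch: audit, backup, compaction, retro, snapshot.
Via audit — items with X overlapped-by audit: compaction, standup.
Via backup — items with X overlapped-by backup: compaction, design_review, standup.
Via compaction — items with X overlapped-by compaction: design_review, standup.
Via retro — items with X overlapped-by retro: none.
Via snapshot — items with X overlapped-by snapshot: none.
Union: compaction, design_review, standup.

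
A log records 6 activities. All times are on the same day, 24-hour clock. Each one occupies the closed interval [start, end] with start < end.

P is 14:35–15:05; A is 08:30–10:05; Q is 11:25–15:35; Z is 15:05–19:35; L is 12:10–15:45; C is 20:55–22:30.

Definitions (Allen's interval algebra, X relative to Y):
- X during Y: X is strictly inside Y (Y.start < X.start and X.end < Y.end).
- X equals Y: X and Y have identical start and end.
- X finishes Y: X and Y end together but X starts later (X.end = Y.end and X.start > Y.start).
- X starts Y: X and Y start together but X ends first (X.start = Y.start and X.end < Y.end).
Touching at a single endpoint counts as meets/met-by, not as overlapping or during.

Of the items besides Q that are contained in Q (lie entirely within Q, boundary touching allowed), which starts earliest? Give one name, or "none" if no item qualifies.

Target Q = [11:25, 15:35].
A [08:30, 10:05] → before → excluded.
C [20:55, 22:30] → after → excluded.
L [12:10, 15:45] → overlapped-by → excluded.
P [14:35, 15:05] → during → candidate.
Z [15:05, 19:35] → overlapped-by → excluded.
Among candidates, earliest start is 14:35 → P.

P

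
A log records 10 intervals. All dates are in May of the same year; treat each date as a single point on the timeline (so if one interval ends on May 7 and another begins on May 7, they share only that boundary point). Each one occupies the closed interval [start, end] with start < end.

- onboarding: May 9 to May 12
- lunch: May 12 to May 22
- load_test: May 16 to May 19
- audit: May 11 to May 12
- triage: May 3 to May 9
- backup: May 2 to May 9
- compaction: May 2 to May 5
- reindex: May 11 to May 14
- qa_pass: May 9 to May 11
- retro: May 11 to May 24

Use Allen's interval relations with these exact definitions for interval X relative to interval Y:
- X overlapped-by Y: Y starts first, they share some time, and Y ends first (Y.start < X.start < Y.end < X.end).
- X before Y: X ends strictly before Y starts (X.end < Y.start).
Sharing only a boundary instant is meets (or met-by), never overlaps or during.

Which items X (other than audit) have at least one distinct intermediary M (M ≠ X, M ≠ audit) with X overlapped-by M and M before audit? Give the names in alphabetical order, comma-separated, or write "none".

triage

Target audit = [May 11, May 12].
Intermediaries M with M before audit: backup, compaction, triage.
Via backup — items with X overlapped-by backup: none.
Via compaction — items with X overlapped-by compaction: triage.
Via triage — items with X overlapped-by triage: none.
Union: triage.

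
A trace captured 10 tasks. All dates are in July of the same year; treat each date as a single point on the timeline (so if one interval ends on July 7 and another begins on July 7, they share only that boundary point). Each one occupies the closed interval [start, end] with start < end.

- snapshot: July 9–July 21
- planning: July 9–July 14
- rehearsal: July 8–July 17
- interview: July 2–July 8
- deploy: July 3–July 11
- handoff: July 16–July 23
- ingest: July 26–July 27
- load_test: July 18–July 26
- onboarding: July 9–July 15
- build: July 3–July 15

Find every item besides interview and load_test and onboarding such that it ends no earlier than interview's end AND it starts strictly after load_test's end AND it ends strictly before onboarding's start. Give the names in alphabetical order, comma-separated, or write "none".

none

Conditions: its end is no earlier than interview's end (X.end >= July 8) AND its start is strictly after load_test's end (X.start > July 26) AND its end is strictly before onboarding's start (X.end < July 9).
build: end July 15 >= July 8? ✓; start July 3 > July 26? ✗; end July 15 < July 9? ✗ → no.
deploy: end July 11 >= July 8? ✓; start July 3 > July 26? ✗; end July 11 < July 9? ✗ → no.
handoff: end July 23 >= July 8? ✓; start July 16 > July 26? ✗; end July 23 < July 9? ✗ → no.
ingest: end July 27 >= July 8? ✓; start July 26 > July 26? ✗; end July 27 < July 9? ✗ → no.
planning: end July 14 >= July 8? ✓; start July 9 > July 26? ✗; end July 14 < July 9? ✗ → no.
rehearsal: end July 17 >= July 8? ✓; start July 8 > July 26? ✗; end July 17 < July 9? ✗ → no.
snapshot: end July 21 >= July 8? ✓; start July 9 > July 26? ✗; end July 21 < July 9? ✗ → no.
Result: none.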